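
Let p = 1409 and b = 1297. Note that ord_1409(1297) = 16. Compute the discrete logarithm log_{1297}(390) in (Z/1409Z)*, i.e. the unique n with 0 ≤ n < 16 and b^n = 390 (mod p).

7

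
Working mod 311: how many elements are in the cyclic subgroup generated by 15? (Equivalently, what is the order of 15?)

31

The order of 15 must divide p − 1 = 310 = 2 · 5 · 31.
Divisors: 1, 2, 5, 10, 31, 62, 155, 310.
Check each in increasing order: 15^1 ≡ 15;  15^2 ≡ 225;  15^5 ≡ 224;  15^10 ≡ 105;  15^31 ≡ 1.
Smallest exponent giving 1 is 31.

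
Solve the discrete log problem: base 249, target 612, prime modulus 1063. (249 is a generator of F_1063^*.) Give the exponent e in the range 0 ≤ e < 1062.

Baby-step giant-step with m = ceil(sqrt(1062)) = 33.
Baby table (249^j mod 1063 for j=0..32):
  0:1  1:249  2:347  3:300  4:290  5:989  6:708  7:897
  8:123  9:863  10:161  11:758  12:591  13:465  14:981  15:842
  16:247  17:912  18:669  19:753  20:409  21:856  22:544  23:455
  24:617  25:561  26:436  27:138  28:346  29:51  30:1006  31:689
  32:418
Giant step factor: 249^(-33) ≡ 959 (mod 1063).
Scan 612·959^i mod 1063 for i = 0, 1, …:
  i=0: 612   i=1: 132   i=2: 91   i=3: 103
  i=4: 981
Match at i=4, j=14: e = 4·33 + 14 = 146.

146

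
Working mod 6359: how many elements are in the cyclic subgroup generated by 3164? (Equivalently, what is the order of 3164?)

289

The order of 3164 must divide p − 1 = 6358 = 2 · 11 · 17^2.
Divisors: 1, 2, 11, 17, 22, 34, 187, 289, 374, 578, 3179, 6358.
Check each in increasing order: 3164^1 ≡ 3164;  3164^2 ≡ 1830;  3164^11 ≡ 5556;  3164^17 ≡ 1855;  3164^22 ≡ 2550;  3164^34 ≡ 806;  3164^187 ≡ 4971;  3164^289 ≡ 1.
Smallest exponent giving 1 is 289.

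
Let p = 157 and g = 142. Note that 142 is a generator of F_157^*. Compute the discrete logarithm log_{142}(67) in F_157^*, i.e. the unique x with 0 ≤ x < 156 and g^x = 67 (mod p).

Baby-step giant-step with m = ceil(sqrt(156)) = 13.
Baby table (142^j mod 157 for j=0..12):
  0:1  1:142  2:68  3:79  4:71  5:34  6:118  7:114
  8:17  9:59  10:57  11:87  12:108
Giant step factor: 142^(-13) ≡ 135 (mod 157).
Scan 67·135^i mod 157 for i = 0, 1, …:
  i=0: 67   i=1: 96   i=2: 86   i=3: 149
  i=4: 19   i=5: 53   i=6: 90   i=7: 61
  i=8: 71
Match at i=8, j=4: x = 8·13 + 4 = 108.

108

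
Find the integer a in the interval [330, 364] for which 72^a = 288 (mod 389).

347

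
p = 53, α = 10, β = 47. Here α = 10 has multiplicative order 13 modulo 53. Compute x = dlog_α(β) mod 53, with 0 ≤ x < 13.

2

Successive powers of 10 modulo 53:
  10^0=1  10^1=10  10^2=47
So 10^2 ≡ 47 (mod 53), giving x = 2.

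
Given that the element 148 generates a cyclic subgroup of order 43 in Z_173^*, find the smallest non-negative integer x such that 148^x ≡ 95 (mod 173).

Baby-step giant-step with m = ceil(sqrt(43)) = 7.
Baby table (148^j mod 173 for j=0..6):
  0:1  1:148  2:106  3:118  4:164  5:52  6:84
Giant step factor: 148^(-7) ≡ 36 (mod 173).
Scan 95·36^i mod 173 for i = 0, 1, …:
  i=0: 95   i=1: 133   i=2: 117   i=3: 60
  i=4: 84
Match at i=4, j=6: x = 4·7 + 6 = 34.

34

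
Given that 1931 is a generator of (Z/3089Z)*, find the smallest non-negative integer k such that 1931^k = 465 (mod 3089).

2809

Baby-step giant-step with m = ceil(sqrt(3088)) = 56.
Baby table (1931^j mod 3089 for j=0..55):
  0:1  1:1931  2:338  3:899  4:3040  5:1140  6:1972  7:2284
  8:2401  9:2831  10:2220  11:2377  12:2822  13:286  14:2424  15:909
  16:727  17:1431  18:1695  19:1794  20:1445  21:928  22:348  23:1675
  24:242  25:863  26:1482  27:1328  28:498  29:959  30:1518  31:2886
  32:310  33:2433  34:2843  35:680  36:255  37:1254  38:2787  39:659
  40:2950  41:334  42:2442  43:1688  44:633  45:2168  46:813  47:691
  48:2962  49:1883  50:320  51:120  52:45  53:403  54:2854  55:298
Giant step factor: 1931^(-56) ≡ 2163 (mod 3089).
Scan 465·2163^i mod 3089 for i = 0, 1, …:
  i=0: 465   i=1: 1870   i=2: 1309   i=3: 1843
  i=4: 1599   i=5: 2046   i=6: 2050   i=7: 1435
  i=8: 2549   i=9: 2711     …   i=49: 514
  i=50: 2831
Match at i=50, j=9: k = 50·56 + 9 = 2809.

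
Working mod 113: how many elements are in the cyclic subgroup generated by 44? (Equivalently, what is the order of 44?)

The order of 44 must divide p − 1 = 112 = 2^4 · 7.
Divisors: 1, 2, 4, 7, 8, 14, 16, 28, 56, 112.
Check each in increasing order: 44^1 ≡ 44;  44^2 ≡ 15;  44^4 ≡ 112;  44^7 ≡ 18;  44^8 ≡ 1.
Smallest exponent giving 1 is 8.

8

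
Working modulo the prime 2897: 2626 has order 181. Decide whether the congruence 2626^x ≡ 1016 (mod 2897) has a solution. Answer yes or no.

1016 ∈ ⟨2626⟩ iff 1016^181 ≡ 1 (mod 2897), since |⟨2626⟩| = 181.
1016^181 mod 2897 = 1.
Since 1 = 1, 1016 lies in the subgroup.

yes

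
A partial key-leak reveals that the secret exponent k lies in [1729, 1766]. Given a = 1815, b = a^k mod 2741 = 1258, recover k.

Compute 1815^1729 mod 2741 = 2258, then multiply by 1815 repeatedly:
  1815^1729=2258  1815^1730=475  1815^1731=1451  1815^1732=2205  1815^1733=215
  1815^1734=1003  1815^1735=421  1815^1736=2117  1815^1737=2214  1815^1738=104
  1815^1739=2372  1815^1740=1810  1815^1741=1432  1815^1742=612  1815^1743=675
  1815^1744=2639  1815^1745=1258
Found 1258 at exponent 1745.

1745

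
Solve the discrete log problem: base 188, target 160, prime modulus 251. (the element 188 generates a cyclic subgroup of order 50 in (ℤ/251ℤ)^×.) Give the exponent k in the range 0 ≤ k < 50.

31

Baby-step giant-step with m = ceil(sqrt(50)) = 8.
Baby table (188^j mod 251 for j=0..7):
  0:1  1:188  2:204  3:200  4:201  5:138  6:91  7:40
Giant step factor: 188^(-8) ≡ 25 (mod 251).
Scan 160·25^i mod 251 for i = 0, 1, …:
  i=0: 160   i=1: 235   i=2: 102   i=3: 40
Match at i=3, j=7: k = 3·8 + 7 = 31.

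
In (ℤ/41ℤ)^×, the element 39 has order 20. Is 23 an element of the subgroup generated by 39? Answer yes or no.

23 ∈ ⟨39⟩ iff 23^20 ≡ 1 (mod 41), since |⟨39⟩| = 20.
23^20 mod 41 = 1.
Since 1 = 1, 23 lies in the subgroup.

yes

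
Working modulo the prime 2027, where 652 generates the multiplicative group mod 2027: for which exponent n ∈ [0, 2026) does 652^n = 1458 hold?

125

Baby-step giant-step with m = ceil(sqrt(2026)) = 46.
Baby table (652^j mod 2027 for j=0..45):
  0:1  1:652  2:1461  3:1909  4:90  5:1924  6:1762  7:1542
  8:2019  9:865  10:474  11:944  12:1307  13:824  14:93  15:1853
  16:64  17:1188  18:262  19:556  20:1706  21:1516  22:1283  23:1392
  24:1515  25:631  26:1958  27:1633  28:541  29:34  30:1898  31:1026
  32:42  33:1033  34:552  35:1125  36:1753  37:1755  38:1032  39:1927
  40:1691  41:1871  42:1665  43:1135  44:165  45:149
Giant step factor: 652^(-46) ≡ 315 (mod 2027).
Scan 1458·315^i mod 2027 for i = 0, 1, …:
  i=0: 1458   i=1: 1168   i=2: 1033
Match at i=2, j=33: n = 2·46 + 33 = 125.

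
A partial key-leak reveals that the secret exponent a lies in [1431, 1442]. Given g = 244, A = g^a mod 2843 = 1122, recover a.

Compute 244^1431 mod 2843 = 871, then multiply by 244 repeatedly:
  244^1431=871  244^1432=2142  244^1433=2379  244^1434=504  244^1435=727
  244^1436=1122
Found 1122 at exponent 1436.

1436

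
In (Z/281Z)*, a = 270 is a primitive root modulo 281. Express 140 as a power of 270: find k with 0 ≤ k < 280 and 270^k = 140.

Baby-step giant-step with m = ceil(sqrt(280)) = 17.
Baby table (270^j mod 281 for j=0..16):
  0:1  1:270  2:121  3:74  4:29  5:243  6:137  7:179
  8:279  9:22  10:39  11:133  12:223  13:76  14:7  15:204
  16:4
Giant step factor: 270^(-17) ≡ 83 (mod 281).
Scan 140·83^i mod 281 for i = 0, 1, …:
  i=0: 140   i=1: 99   i=2: 68   i=3: 24
  i=4: 25   i=5: 108   i=6: 253   i=7: 205
  i=8: 155   i=9: 220     …   i=15: 237
  i=16: 1
Match at i=16, j=0: k = 16·17 + 0 = 272.

272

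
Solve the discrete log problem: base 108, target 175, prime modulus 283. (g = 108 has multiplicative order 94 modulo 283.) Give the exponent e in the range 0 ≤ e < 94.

Baby-step giant-step with m = ceil(sqrt(94)) = 10.
Baby table (108^j mod 283 for j=0..9):
  0:1  1:108  2:61  3:79  4:42  5:8  6:15  7:205
  8:66  9:53
Giant step factor: 108^(-10) ≡ 199 (mod 283).
Scan 175·199^i mod 283 for i = 0, 1, …:
  i=0: 175   i=1: 16   i=2: 71   i=3: 262
  i=4: 66
Match at i=4, j=8: e = 4·10 + 8 = 48.

48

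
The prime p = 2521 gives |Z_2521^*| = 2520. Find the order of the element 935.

1260

The order of 935 must divide p − 1 = 2520 = 2^3 · 3^2 · 5 · 7.
Divisors: 1, 2, 3, 4, 5, 6, 7, 8, 9, 10, 12, 14, 15, 18, 20, 21, 24, 28, 30, 35, 36, 40, 42, 45, 56, 60, 63, 70, 72, 84, 90, 105, 120, 126, 140, 168, 180, 210, 252, 280, 315, 360, 420, 504, 630, 840, 1260, 2520.
Check each in increasing order: 935^1 ≡ 935;  935^2 ≡ 1959;  935^3 ≡ 1419;  935^4 ≡ 719;  935^5 ≡ 1679;  935^6 ≡ 1803;  935^7 ≡ 1777;  935^8 ≡ 156;  935^9 ≡ 2163;  935^10 ≡ 563;  935^12 ≡ 1240;  935^14 ≡ 1437;  935^15 ≡ 2423;  935^18 ≡ 2114;  935^20 ≡ 1844;  935^21 ≡ 2297;  935^24 ≡ 2311;  935^28 ≡ 270;  935^30 ≡ 2041;  935^35 ≡ 800;  935^36 ≡ 1784;  935^40 ≡ 2028;  935^42 ≡ 2277;  935^45 ≡ 1662;  935^56 ≡ 2312;  935^60 ≡ 989;  935^63 ≡ 1715;  935^70 ≡ 2187;  935^72 ≡ 1154;  935^84 ≡ 1553;  935^90 ≡ 1749;  935^105 ≡ 26;  935^120 ≡ 2494;  935^126 ≡ 1739;  935^140 ≡ 632;  935^168 ≡ 1733;  935^180 ≡ 1028;  935^210 ≡ 676;  935^252 ≡ 1442;  935^280 ≡ 1106;  935^315 ≡ 2450;  935^360 ≡ 485;  935^420 ≡ 675;  935^504 ≡ 2060;  935^630 ≡ 2520;  935^840 ≡ 1845;  935^1260 ≡ 1.
Smallest exponent giving 1 is 1260.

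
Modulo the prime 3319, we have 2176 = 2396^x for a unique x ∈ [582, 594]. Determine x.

594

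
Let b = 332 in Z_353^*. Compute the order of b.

88

The order of 332 must divide p − 1 = 352 = 2^5 · 11.
Divisors: 1, 2, 4, 8, 11, 16, 22, 32, 44, 88, 176, 352.
Check each in increasing order: 332^1 ≡ 332;  332^2 ≡ 88;  332^4 ≡ 331;  332^8 ≡ 131;  332^11 ≡ 70;  332^16 ≡ 217;  332^22 ≡ 311;  332^32 ≡ 140;  332^44 ≡ 352;  332^88 ≡ 1.
Smallest exponent giving 1 is 88.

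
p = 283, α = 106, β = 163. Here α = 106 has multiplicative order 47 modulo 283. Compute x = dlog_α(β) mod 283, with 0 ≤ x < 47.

26

Baby-step giant-step with m = ceil(sqrt(47)) = 7.
Baby table (106^j mod 283 for j=0..6):
  0:1  1:106  2:199  3:152  4:264  5:250  6:181
Giant step factor: 106^(-7) ≡ 161 (mod 283).
Scan 163·161^i mod 283 for i = 0, 1, …:
  i=0: 163   i=1: 207   i=2: 216   i=3: 250
Match at i=3, j=5: x = 3·7 + 5 = 26.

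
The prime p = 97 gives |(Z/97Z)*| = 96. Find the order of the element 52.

32

The order of 52 must divide p − 1 = 96 = 2^5 · 3.
Divisors: 1, 2, 3, 4, 6, 8, 12, 16, 24, 32, 48, 96.
Check each in increasing order: 52^1 ≡ 52;  52^2 ≡ 85;  52^3 ≡ 55;  52^4 ≡ 47;  52^6 ≡ 18;  52^8 ≡ 75;  52^12 ≡ 33;  52^16 ≡ 96;  52^24 ≡ 22;  52^32 ≡ 1.
Smallest exponent giving 1 is 32.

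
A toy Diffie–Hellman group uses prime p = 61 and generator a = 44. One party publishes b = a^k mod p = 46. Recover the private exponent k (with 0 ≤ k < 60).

Successive powers of 44 modulo 61:
  44^0=1  44^1=44  44^2=45  44^3=28  44^4=12  44^5=40
  44^6=52  44^7=31  44^8=22  44^9=53  44^10=14  44^11=6
  44^12=20  44^13=26  44^14=46
So 44^14 ≡ 46 (mod 61), giving k = 14.

14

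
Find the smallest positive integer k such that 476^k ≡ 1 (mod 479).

The order of 476 must divide p − 1 = 478 = 2 · 239.
Divisors: 1, 2, 239, 478.
Check each in increasing order: 476^1 ≡ 476;  476^2 ≡ 9;  476^239 ≡ 478;  476^478 ≡ 1.
Smallest exponent giving 1 is 478.

478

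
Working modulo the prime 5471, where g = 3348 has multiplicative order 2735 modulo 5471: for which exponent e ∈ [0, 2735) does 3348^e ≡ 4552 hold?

Baby-step giant-step with m = ceil(sqrt(2735)) = 53.
Baby table (3348^j mod 5471 for j=0..52):
  0:1  1:3348  2:4496  3:1887  4:4142  5:3902  6:4619  7:3366
  8:4579  9:750  10:5282  11:1864  12:3732  13:4443  14:4986  15:1107
  16:2369  17:3933  18:4458  19:496  20:2895  21:3319  22:411  23:2807
  24:4129  25:4146  26:881  27:719  28:5443  29:4734  30:5416  31:1874
  32:4386  33:164  34:1972  35:4230  36:3092  37:884  38:5292  39:2518
  40:4924  41:1429  42:2638  43:1830  44:4791  45:4767  46:1009  47:2525
  48:1005  49:75  50:4905  51:3469  52:4750
Giant step factor: 3348^(-53) ≡ 777 (mod 5471).
Scan 4552·777^i mod 5471 for i = 0, 1, …:
  i=0: 4552   i=1: 2638
Match at i=1, j=42: e = 1·53 + 42 = 95.

95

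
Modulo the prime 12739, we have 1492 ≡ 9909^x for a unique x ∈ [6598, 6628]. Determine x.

6599

Compute 9909^6598 mod 12739 = 8048, then multiply by 9909 repeatedly:
  9909^6598=8048  9909^6599=1492
Found 1492 at exponent 6599.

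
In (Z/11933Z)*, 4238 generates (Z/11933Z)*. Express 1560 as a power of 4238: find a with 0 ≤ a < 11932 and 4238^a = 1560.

11073

Baby-step giant-step with m = ceil(sqrt(11932)) = 110.
Baby table (4238^j mod 11933 for j=0..109):
  0:1  1:4238  2:1479  3:3177  4:3702  5:9114  6:9944  7:7249
  8:5720  9:5437  10:11316  11:10414  12:6298  13:8736  14:7002  15:9038
  16:10047  17:2242  18:2928  19:10477  20:10766  21:6449  22:4292  23:3604
  24:11445  25:8198  26:6161  27:914  28:7240  29:3377  30:4059  31:6589
  32:962  33:7803  34:2771  35:1426  36:5290  37:8846  38:7795  39:4666
  40:1527  41:3740  42:3096  43:6481  44:8645  45:3200  46:5712  47:7332
  48:11417  49:8864  50:548  51:7422  52:10981  53:10711  54:86  55:6478
  56:7864  57:10696  58:8114  59:8159  60:7941  61:2898  62:2667  63:2195
  64:6603  65:629  66:4643  67:11450  68:5522  69:1623  70:4866  71:1884
  72:1215  73:6047  74:7035  75:5696  76:11122  77:11619  78:5764  79:981
  80:4794  81:7006  82:2124  83:4030  84:3017  85:5803  86:11134  87:2810
  88:11579  89:3306  90:1486  91:8977  92:2122  93:7487  94:59  95:11382
  96:3730  97:8448  98:3624  99:741  100:1979  101:10036  102:3356  103:10525
  104:11329  105:5843  106:1659  107:2305  108:7396  109:8190
Giant step factor: 4238^(-110) ≡ 1462 (mod 11933).
Scan 1560·1462^i mod 11933 for i = 0, 1, …:
  i=0: 1560   i=1: 1517   i=2: 10249   i=3: 8123
  i=4: 2491   i=5: 2277   i=6: 11600   i=7: 2407
  i=8: 10732   i=9: 10222     …   i=99: 4126
  i=100: 6047
Match at i=100, j=73: a = 100·110 + 73 = 11073.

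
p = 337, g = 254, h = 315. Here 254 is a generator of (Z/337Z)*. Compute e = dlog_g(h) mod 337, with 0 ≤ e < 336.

Baby-step giant-step with m = ceil(sqrt(336)) = 19.
Baby table (254^j mod 337 for j=0..18):
  0:1  1:254  2:149  3:102  4:296  5:33  6:294  7:199
  8:333  9:332  10:78  11:266  12:164  13:205  14:172  15:215
  16:16  17:20  18:25
Giant step factor: 254^(-19) ≡ 89 (mod 337).
Scan 315·89^i mod 337 for i = 0, 1, …:
  i=0: 315   i=1: 64   i=2: 304   i=3: 96
  i=4: 119   i=5: 144   i=6: 10   i=7: 216
  i=8: 15   i=9: 324   i=10: 191   i=11: 149
Match at i=11, j=2: e = 11·19 + 2 = 211.

211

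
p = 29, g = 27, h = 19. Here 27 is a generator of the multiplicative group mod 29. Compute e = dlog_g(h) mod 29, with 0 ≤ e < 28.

Successive powers of 27 modulo 29:
  27^0=1  27^1=27  27^2=4  27^3=21  27^4=16  27^5=26
  27^6=6  27^7=17  27^8=24  27^9=10  27^10=9  27^11=11
  27^12=7  27^13=15  27^14=28  27^15=2  27^16=25  27^17=8
  27^18=13  27^19=3  27^20=23  27^21=12  27^22=5  27^23=19
So 27^23 ≡ 19 (mod 29), giving e = 23.

23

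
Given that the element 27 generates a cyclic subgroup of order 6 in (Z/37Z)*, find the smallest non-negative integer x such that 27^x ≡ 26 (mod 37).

2

Successive powers of 27 modulo 37:
  27^0=1  27^1=27  27^2=26
So 27^2 ≡ 26 (mod 37), giving x = 2.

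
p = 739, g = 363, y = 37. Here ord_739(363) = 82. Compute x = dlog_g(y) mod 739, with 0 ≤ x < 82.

10

Successive powers of 363 modulo 739:
  363^0=1  363^1=363  363^2=227  363^3=372  363^4=538  363^5=198
  363^6=191  363^7=606  363^8=495  363^9=108  363^10=37
So 363^10 ≡ 37 (mod 739), giving x = 10.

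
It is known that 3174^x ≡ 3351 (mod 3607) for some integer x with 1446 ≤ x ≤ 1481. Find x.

1455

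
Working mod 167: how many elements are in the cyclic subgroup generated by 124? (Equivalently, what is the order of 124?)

The order of 124 must divide p − 1 = 166 = 2 · 83.
Divisors: 1, 2, 83, 166.
Check each in increasing order: 124^1 ≡ 124;  124^2 ≡ 12;  124^83 ≡ 1.
Smallest exponent giving 1 is 83.

83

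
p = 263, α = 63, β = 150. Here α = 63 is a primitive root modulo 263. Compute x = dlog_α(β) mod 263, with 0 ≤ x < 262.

Baby-step giant-step with m = ceil(sqrt(262)) = 17.
Baby table (63^j mod 263 for j=0..16):
  0:1  1:63  2:24  3:197  4:50  5:257  6:148  7:119
  8:133  9:226  10:36  11:164  12:75  13:254  14:222  15:47
  16:68
Giant step factor: 63^(-17) ≡ 45 (mod 263).
Scan 150·45^i mod 263 for i = 0, 1, …:
  i=0: 150   i=1: 175   i=2: 248   i=3: 114
  i=4: 133
Match at i=4, j=8: x = 4·17 + 8 = 76.

76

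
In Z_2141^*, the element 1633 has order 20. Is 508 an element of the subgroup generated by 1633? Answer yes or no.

508 ∈ ⟨1633⟩ iff 508^20 ≡ 1 (mod 2141), since |⟨1633⟩| = 20.
508^20 mod 2141 = 1.
Since 1 = 1, 508 lies in the subgroup.

yes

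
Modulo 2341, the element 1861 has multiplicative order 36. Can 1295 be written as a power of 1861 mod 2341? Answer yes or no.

1295 ∈ ⟨1861⟩ iff 1295^36 ≡ 1 (mod 2341), since |⟨1861⟩| = 36.
1295^36 mod 2341 = 1.
Since 1 = 1, 1295 lies in the subgroup.

yes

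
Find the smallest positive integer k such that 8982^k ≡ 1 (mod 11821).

The order of 8982 must divide p − 1 = 11820 = 2^2 · 3 · 5 · 197.
Divisors: 1, 2, 3, 4, 5, 6, 10, 12, 15, 20, 30, 60, 197, 394, 591, 788, 985, 1182, 1970, 2364, 2955, 3940, 5910, 11820.
Check each in increasing order: 8982^1 ≡ 8982;  8982^2 ≡ 9820;  8982^3 ≡ 6759;  8982^4 ≡ 8503;  8982^5 ≡ 10286;  8982^6 ≡ 7737;  8982^10 ≡ 3846;  8982^12 ≡ 11446;  8982^15 ≡ 6890;  8982^20 ≡ 3645;  8982^30 ≡ 10785;  8982^60 ≡ 9406;  8982^197 ≡ 9061;  8982^394 ≡ 4876;  8982^591 ≡ 6359;  8982^788 ≡ 3345;  8982^985 ≡ 1.
Smallest exponent giving 1 is 985.

985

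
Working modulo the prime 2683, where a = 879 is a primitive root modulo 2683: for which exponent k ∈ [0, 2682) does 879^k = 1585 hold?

648

Baby-step giant-step with m = ceil(sqrt(2682)) = 52.
Baby table (879^j mod 2683 for j=0..51):
  0:1  1:879  2:2620  3:966  4:1286  5:851  6:2155  7:47
  8:1068  9:2405  10:2474  11:1416  12:2435  13:2014  14:2209  15:1902
  16:349  17:909  18:2160  19:1759  20:753  21:1869  22:855  23:305
  24:2478  25:2249  26:2183  27:512  28:1987  29:2623  30:920  31:1097
  32:1066  33:647  34:2600  35:2167  36:2546  37:312  38:582  39:1808
  40:896  41:1465  42:2578  43:1610  44:1249  45:524  46:1803  47:1867
  48:1780  49:431  50:546  51:2360
Giant step factor: 879^(-52) ≡ 608 (mod 2683).
Scan 1585·608^i mod 2683 for i = 0, 1, …:
  i=0: 1585   i=1: 483   i=2: 1217   i=3: 2111
  i=4: 1014   i=5: 2105   i=6: 49   i=7: 279
  i=8: 603   i=9: 1736   i=10: 1069   i=11: 666
  i=12: 2478
Match at i=12, j=24: k = 12·52 + 24 = 648.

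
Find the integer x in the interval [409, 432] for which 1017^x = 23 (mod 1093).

432

Compute 1017^409 mod 1093 = 170, then multiply by 1017 repeatedly:
  1017^409=170  1017^410=196  1017^411=406  1017^412=841  1017^413=571
  1017^414=324  1017^415=515  1017^416=208  1017^417=587  1017^418=201
  1017^419=26  1017^420=210  1017^421=435  1017^422=823  1017^423=846
  1017^424=191  1017^425=786  1017^426=379  1017^427=707  1017^428=918
  1017^429=184  1017^430=225  1017^431=388  1017^432=23
Found 23 at exponent 432.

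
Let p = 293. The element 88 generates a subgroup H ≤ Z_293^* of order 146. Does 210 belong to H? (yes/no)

210 ∈ ⟨88⟩ iff 210^146 ≡ 1 (mod 293), since |⟨88⟩| = 146.
210^146 mod 293 = 1.
Since 1 = 1, 210 lies in the subgroup.

yes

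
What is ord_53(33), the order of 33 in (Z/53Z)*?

52

The order of 33 must divide p − 1 = 52 = 2^2 · 13.
Divisors: 1, 2, 4, 13, 26, 52.
Check each in increasing order: 33^1 ≡ 33;  33^2 ≡ 29;  33^4 ≡ 46;  33^13 ≡ 23;  33^26 ≡ 52;  33^52 ≡ 1.
Smallest exponent giving 1 is 52.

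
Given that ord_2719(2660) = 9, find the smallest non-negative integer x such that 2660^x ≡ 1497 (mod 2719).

Successive powers of 2660 modulo 2719:
  2660^0=1  2660^1=2660  2660^2=762  2660^3=1265  2660^4=1497
So 2660^4 ≡ 1497 (mod 2719), giving x = 4.

4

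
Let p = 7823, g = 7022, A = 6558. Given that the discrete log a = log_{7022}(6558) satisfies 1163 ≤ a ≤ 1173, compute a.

Compute 7022^1163 mod 7823 = 2857, then multiply by 7022 repeatedly:
  7022^1163=2857  7022^1164=3682  7022^1165=7812  7022^1166=988  7022^1167=6558
Found 6558 at exponent 1167.

1167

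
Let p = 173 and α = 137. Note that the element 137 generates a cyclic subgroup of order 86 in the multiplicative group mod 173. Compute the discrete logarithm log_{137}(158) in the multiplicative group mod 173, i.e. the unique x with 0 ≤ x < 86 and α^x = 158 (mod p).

58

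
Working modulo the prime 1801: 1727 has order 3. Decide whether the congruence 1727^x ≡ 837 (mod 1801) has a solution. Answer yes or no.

no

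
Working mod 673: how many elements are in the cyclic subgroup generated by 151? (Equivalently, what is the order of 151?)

The order of 151 must divide p − 1 = 672 = 2^5 · 3 · 7.
Divisors: 1, 2, 3, 4, 6, 7, 8, 12, 14, 16, 21, 24, 28, 32, 42, 48, 56, 84, 96, 112, 168, 224, 336, 672.
Check each in increasing order: 151^1 ≡ 151;  151^2 ≡ 592;  151^3 ≡ 556;  151^4 ≡ 504;  151^6 ≡ 229;  151^7 ≡ 256;  151^8 ≡ 295;  151^12 ≡ 620;  151^14 ≡ 255;  151^16 ≡ 208;  151^21 ≡ 672;  151^24 ≡ 117;  151^28 ≡ 417;  151^32 ≡ 192;  151^42 ≡ 1.
Smallest exponent giving 1 is 42.

42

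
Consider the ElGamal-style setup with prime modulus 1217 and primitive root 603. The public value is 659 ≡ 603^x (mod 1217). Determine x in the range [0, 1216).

Baby-step giant-step with m = ceil(sqrt(1216)) = 35.
Baby table (603^j mod 1217 for j=0..34):
  0:1  1:603  2:943  3:290  4:839  5:862  6:127  7:1127
  8:495  9:320  10:674  11:1161  12:308  13:740  14:798  15:479
  16:408  17:190  18:172  19:271  20:335  21:1200  22:702  23:1007
  24:1155  25:341  26:1167  27:275  28:313  29:104  30:645  31:712
  32:952  33:849  34:807
Giant step factor: 603^(-35) ≡ 1183 (mod 1217).
Scan 659·1183^i mod 1217 for i = 0, 1, …:
  i=0: 659   i=1: 717   i=2: 1179   i=3: 75
  i=4: 1101   i=5: 293   i=6: 991   i=7: 382
  i=8: 399   i=9: 1038   i=10: 1
Match at i=10, j=0: x = 10·35 + 0 = 350.

350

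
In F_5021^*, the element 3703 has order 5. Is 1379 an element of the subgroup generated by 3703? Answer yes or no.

yes

1379 ∈ ⟨3703⟩ iff 1379^5 ≡ 1 (mod 5021), since |⟨3703⟩| = 5.
1379^5 mod 5021 = 1.
Since 1 = 1, 1379 lies in the subgroup.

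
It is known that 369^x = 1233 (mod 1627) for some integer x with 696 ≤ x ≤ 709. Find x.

696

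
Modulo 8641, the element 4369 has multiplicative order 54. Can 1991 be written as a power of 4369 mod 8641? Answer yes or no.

yes

1991 ∈ ⟨4369⟩ iff 1991^54 ≡ 1 (mod 8641), since |⟨4369⟩| = 54.
1991^54 mod 8641 = 1.
Since 1 = 1, 1991 lies in the subgroup.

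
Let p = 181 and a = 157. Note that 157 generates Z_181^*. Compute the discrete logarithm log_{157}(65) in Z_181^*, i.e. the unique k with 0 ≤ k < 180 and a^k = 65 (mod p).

Baby-step giant-step with m = ceil(sqrt(180)) = 14.
Baby table (157^j mod 181 for j=0..13):
  0:1  1:157  2:33  3:113  4:3  5:109  6:99  7:158
  8:9  9:146  10:116  11:112  12:27  13:76
Giant step factor: 157^(-14) ≡ 168 (mod 181).
Scan 65·168^i mod 181 for i = 0, 1, …:
  i=0: 65   i=1: 60   i=2: 125   i=3: 4
  i=4: 129   i=5: 133   i=6: 81   i=7: 33
Match at i=7, j=2: k = 7·14 + 2 = 100.

100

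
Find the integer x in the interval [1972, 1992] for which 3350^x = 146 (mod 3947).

Compute 3350^1972 mod 3947 = 1276, then multiply by 3350 repeatedly:
  3350^1972=1276  3350^1973=3946  3350^1974=597  3350^1975=2768  3350^1976=1297
  3350^1977=3250  3350^1978=1674  3350^1979=3160  3350^1980=146
Found 146 at exponent 1980.

1980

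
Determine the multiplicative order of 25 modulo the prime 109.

27

The order of 25 must divide p − 1 = 108 = 2^2 · 3^3.
Divisors: 1, 2, 3, 4, 6, 9, 12, 18, 27, 36, 54, 108.
Check each in increasing order: 25^1 ≡ 25;  25^2 ≡ 80;  25^3 ≡ 38;  25^4 ≡ 78;  25^6 ≡ 27;  25^9 ≡ 45;  25^12 ≡ 75;  25^18 ≡ 63;  25^27 ≡ 1.
Smallest exponent giving 1 is 27.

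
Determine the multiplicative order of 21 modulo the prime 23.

22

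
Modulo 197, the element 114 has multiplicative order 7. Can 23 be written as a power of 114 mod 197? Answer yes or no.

no

23 ∈ ⟨114⟩ iff 23^7 ≡ 1 (mod 197), since |⟨114⟩| = 7.
23^7 mod 197 = 178.
Since 178 ≠ 1, 23 does not lie in the subgroup.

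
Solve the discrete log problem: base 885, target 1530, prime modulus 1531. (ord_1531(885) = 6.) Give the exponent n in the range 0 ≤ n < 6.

Successive powers of 885 modulo 1531:
  885^0=1  885^1=885  885^2=884  885^3=1530
So 885^3 ≡ 1530 (mod 1531), giving n = 3.

3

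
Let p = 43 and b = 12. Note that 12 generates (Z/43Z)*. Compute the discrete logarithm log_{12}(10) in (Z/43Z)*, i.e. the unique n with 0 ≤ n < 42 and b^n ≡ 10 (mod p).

Baby-step giant-step with m = ceil(sqrt(42)) = 7.
Baby table (12^j mod 43 for j=0..6):
  0:1  1:12  2:15  3:8  4:10  5:34  6:21
Giant step factor: 12^(-7) ≡ 7 (mod 43).
Scan 10·7^i mod 43 for i = 0, 1, …:
  i=0: 10
Match at i=0, j=4: n = 0·7 + 4 = 4.

4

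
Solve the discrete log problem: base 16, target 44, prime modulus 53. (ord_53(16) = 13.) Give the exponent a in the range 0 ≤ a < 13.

Successive powers of 16 modulo 53:
  16^0=1  16^1=16  16^2=44
So 16^2 ≡ 44 (mod 53), giving a = 2.

2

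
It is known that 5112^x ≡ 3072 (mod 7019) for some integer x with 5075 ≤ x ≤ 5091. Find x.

5088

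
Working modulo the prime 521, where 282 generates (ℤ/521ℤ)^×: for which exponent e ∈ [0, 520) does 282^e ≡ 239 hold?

Baby-step giant-step with m = ceil(sqrt(520)) = 23.
Baby table (282^j mod 521 for j=0..22):
  0:1  1:282  2:332  3:365  4:293  5:308  6:370  7:140
  8:405  9:111  10:42  11:382  12:398  13:221  14:323  15:432
  16:431  17:149  18:338  19:494  20:201  21:414  22:44
Giant step factor: 282^(-23) ≡ 483 (mod 521).
Scan 239·483^i mod 521 for i = 0, 1, …:
  i=0: 239   i=1: 296   i=2: 214   i=3: 204
  i=4: 63   i=5: 211   i=6: 318   i=7: 420
  i=8: 191   i=9: 36   i=10: 195   i=11: 405
Match at i=11, j=8: e = 11·23 + 8 = 261.

261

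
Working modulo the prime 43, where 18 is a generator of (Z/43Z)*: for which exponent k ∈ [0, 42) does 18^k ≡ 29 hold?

13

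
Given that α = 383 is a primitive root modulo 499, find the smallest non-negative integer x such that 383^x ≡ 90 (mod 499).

Baby-step giant-step with m = ceil(sqrt(498)) = 23.
Baby table (383^j mod 499 for j=0..22):
  0:1  1:383  2:482  3:475  4:289  5:408  6:77  7:50
  8:188  9:148  10:297  11:478  12:440  13:357  14:5  15:418
  16:414  17:379  18:447  19:44  20:385  21:250  22:441
Giant step factor: 383^(-23) ≡ 176 (mod 499).
Scan 90·176^i mod 499 for i = 0, 1, …:
  i=0: 90   i=1: 371   i=2: 426   i=3: 126
  i=4: 220   i=5: 297
Match at i=5, j=10: x = 5·23 + 10 = 125.

125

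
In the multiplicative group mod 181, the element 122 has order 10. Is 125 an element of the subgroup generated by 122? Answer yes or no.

yes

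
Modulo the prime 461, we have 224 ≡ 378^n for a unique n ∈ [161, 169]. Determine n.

168

Compute 378^161 mod 461 = 209, then multiply by 378 repeatedly:
  378^161=209  378^162=171  378^163=98  378^164=164  378^165=218
  378^166=346  378^167=325  378^168=224
Found 224 at exponent 168.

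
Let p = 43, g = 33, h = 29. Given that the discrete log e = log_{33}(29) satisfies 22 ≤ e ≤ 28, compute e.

Compute 33^22 mod 43 = 10, then multiply by 33 repeatedly:
  33^22=10  33^23=29
Found 29 at exponent 23.

23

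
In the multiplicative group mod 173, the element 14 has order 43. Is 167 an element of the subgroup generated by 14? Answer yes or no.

167 ∈ ⟨14⟩ iff 167^43 ≡ 1 (mod 173), since |⟨14⟩| = 43.
167^43 mod 173 = 172.
Since 172 ≠ 1, 167 does not lie in the subgroup.

no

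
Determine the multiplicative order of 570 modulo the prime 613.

The order of 570 must divide p − 1 = 612 = 2^2 · 3^2 · 17.
Divisors: 1, 2, 3, 4, 6, 9, 12, 17, 18, 34, 36, 51, 68, 102, 153, 204, 306, 612.
Check each in increasing order: 570^1 ≡ 570;  570^2 ≡ 10;  570^3 ≡ 183;  570^4 ≡ 100;  570^6 ≡ 387;  570^9 ≡ 326;  570^12 ≡ 197;  570^17 ≡ 66;  570^18 ≡ 227;  570^34 ≡ 65;  570^36 ≡ 37;  570^51 ≡ 612;  570^68 ≡ 547;  570^102 ≡ 1.
Smallest exponent giving 1 is 102.

102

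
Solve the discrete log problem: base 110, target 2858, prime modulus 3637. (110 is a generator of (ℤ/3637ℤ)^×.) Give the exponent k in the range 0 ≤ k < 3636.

Baby-step giant-step with m = ceil(sqrt(3636)) = 61.
Baby table (110^j mod 3637 for j=0..60):
  0:1  1:110  2:1189  3:3495  4:2565  5:2101  6:1979  7:3107
  8:3529  9:2668  10:2520  11:788  12:3029  13:2223  14:851  15:2685
  16:753  17:2816  18:615  19:2184  20:198  21:3595  22:2654  23:980
  24:2327  25:1380  26:2683  27:533  28:438  29:899  30:691  31:3270
  32:3274  33:77  34:1196  35:628  36:3614  37:1107  38:1749  39:3266
  40:2834  41:2595  42:1764  43:1279  44:2484  45:465  46:232  47:61
  48:3073  49:3426  50:2249  51:74  52:866  53:698  54:403  55:686
  56:2720  57:966  58:787  59:2919  60:1034
Giant step factor: 110^(-61) ≡ 304 (mod 3637).
Scan 2858·304^i mod 3637 for i = 0, 1, …:
  i=0: 2858   i=1: 3226   i=2: 2351   i=3: 1852
  i=4: 2910   i=5: 849   i=6: 3506   i=7: 183
  i=8: 1077   i=9: 78     …   i=55: 2255
  i=56: 1764
Match at i=56, j=42: k = 56·61 + 42 = 3458.

3458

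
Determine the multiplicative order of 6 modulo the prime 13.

12

The order of 6 must divide p − 1 = 12 = 2^2 · 3.
Divisors: 1, 2, 3, 4, 6, 12.
Check each in increasing order: 6^1 ≡ 6;  6^2 ≡ 10;  6^3 ≡ 8;  6^4 ≡ 9;  6^6 ≡ 12;  6^12 ≡ 1.
Smallest exponent giving 1 is 12.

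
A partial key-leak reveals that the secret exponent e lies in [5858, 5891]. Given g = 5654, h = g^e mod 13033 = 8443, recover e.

5874

Compute 5654^5858 mod 13033 = 10885, then multiply by 5654 repeatedly:
  5654^5858=10885  5654^5859=1964  5654^5860=340  5654^5861=6509  5654^5862=9727
  5654^5863=10231  5654^5864=5620  5654^5865=1026  5654^5866=1319  5654^5867=2750
  5654^5868=131  5654^5869=10826  5654^5870=7236  5654^5871=1757  5654^5872=2932
  5654^5873=12585  5654^5874=8443
Found 8443 at exponent 5874.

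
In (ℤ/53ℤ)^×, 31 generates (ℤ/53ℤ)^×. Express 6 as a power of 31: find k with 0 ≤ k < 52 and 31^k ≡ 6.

10

Baby-step giant-step with m = ceil(sqrt(52)) = 8.
Baby table (31^j mod 53 for j=0..7):
  0:1  1:31  2:7  3:5  4:49  5:35  6:25  7:33
Giant step factor: 31^(-8) ≡ 10 (mod 53).
Scan 6·10^i mod 53 for i = 0, 1, …:
  i=0: 6   i=1: 7
Match at i=1, j=2: k = 1·8 + 2 = 10.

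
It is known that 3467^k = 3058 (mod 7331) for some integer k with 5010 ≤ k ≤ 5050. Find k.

Compute 3467^5010 mod 7331 = 2028, then multiply by 3467 repeatedly:
  3467^5010=2028  3467^5011=647  3467^5012=7194  3467^5013=1536  3467^5014=3006
  3467^5015=4451  3467^5016=7193  3467^5017=5400  3467^5018=5757  3467^5019=4537
  3467^5020=4784  3467^5021=3406  3467^5022=5692  3467^5023=6443  3467^5024=324
  3467^5025=1665  3467^5026=3058
Found 3058 at exponent 5026.

5026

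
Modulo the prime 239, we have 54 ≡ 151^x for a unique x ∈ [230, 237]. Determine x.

230

Compute 151^230 mod 239 = 54, then multiply by 151 repeatedly:
  151^230=54
Found 54 at exponent 230.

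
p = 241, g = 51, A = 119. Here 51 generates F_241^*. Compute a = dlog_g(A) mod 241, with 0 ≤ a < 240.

Baby-step giant-step with m = ceil(sqrt(240)) = 16.
Baby table (51^j mod 241 for j=0..15):
  0:1  1:51  2:191  3:101  4:90  5:11  6:79  7:173
  8:147  9:26  10:121  11:146  12:216  13:171  14:45  15:126
Giant step factor: 51^(-16) ≡ 119 (mod 241).
Scan 119·119^i mod 241 for i = 0, 1, …:
  i=0: 119   i=1: 183   i=2: 87   i=3: 231
  i=4: 15   i=5: 98   i=6: 94   i=7: 100
  i=8: 91   i=9: 225     …   i=13: 160
  i=14: 1
Match at i=14, j=0: a = 14·16 + 0 = 224.

224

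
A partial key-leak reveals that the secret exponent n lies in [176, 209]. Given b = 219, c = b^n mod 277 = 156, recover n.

208

Compute 219^176 mod 277 = 241, then multiply by 219 repeatedly:
  219^176=241  219^177=149  219^178=222  219^179=143  219^180=16
  219^181=180  219^182=86  219^183=275  219^184=116  219^185=197
  219^186=208  219^187=124  219^188=10  219^189=251  219^190=123
  219^191=68  219^192=211  219^193=227  219^194=130  219^195=216
  219^196=214  219^197=53  219^198=250  219^199=181  219^200=28
  219^201=38  219^202=12  219^203=135  219^204=203  219^205=137
  219^206=87  219^207=217  219^208=156
Found 156 at exponent 208.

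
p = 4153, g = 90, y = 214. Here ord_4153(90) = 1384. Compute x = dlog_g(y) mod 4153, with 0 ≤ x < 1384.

Baby-step giant-step with m = ceil(sqrt(1384)) = 38.
Baby table (90^j mod 4153 for j=0..37):
  0:1  1:90  2:3947  3:2225  4:906  5:2633  6:249  7:1645
  8:2695  9:1676  10:1332  11:3596  12:3859  13:2611  14:2422  15:2024
  16:3581  17:2509  18:1548  19:2271  20:893  21:1463  22:2927  23:1791
  24:3376  25:671  26:2248  27:2976  28:2048  29:1588  30:1718  31:959
  32:3250  33:1790  34:3286  35:877  36:23  37:2070
Giant step factor: 90^(-38) ≡ 1647 (mod 4153).
Scan 214·1647^i mod 4153 for i = 0, 1, …:
  i=0: 214   i=1: 3606   i=2: 292   i=3: 3329
  i=4: 903   i=5: 467   i=6: 844   i=7: 2966
  i=8: 1074   i=9: 3853     …   i=22: 73
  i=23: 3947
Match at i=23, j=2: x = 23·38 + 2 = 876.

876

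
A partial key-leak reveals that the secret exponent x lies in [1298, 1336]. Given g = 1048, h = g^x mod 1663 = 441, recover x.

1312

Compute 1048^1298 mod 1663 = 487, then multiply by 1048 repeatedly:
  1048^1298=487  1048^1299=1498  1048^1300=32  1048^1301=276  1048^1302=1549
  1048^1303=264  1048^1304=614  1048^1305=1554  1048^1306=515  1048^1307=908
  1048^1308=348  1048^1309=507  1048^1310=839  1048^1311=1208  1048^1312=441
Found 441 at exponent 1312.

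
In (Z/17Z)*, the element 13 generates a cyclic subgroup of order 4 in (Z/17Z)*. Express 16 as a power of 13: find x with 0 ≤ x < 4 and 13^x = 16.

2

Successive powers of 13 modulo 17:
  13^0=1  13^1=13  13^2=16
So 13^2 ≡ 16 (mod 17), giving x = 2.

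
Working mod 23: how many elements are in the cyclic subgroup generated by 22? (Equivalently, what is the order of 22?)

The order of 22 must divide p − 1 = 22 = 2 · 11.
Divisors: 1, 2, 11, 22.
Check each in increasing order: 22^1 ≡ 22;  22^2 ≡ 1.
Smallest exponent giving 1 is 2.

2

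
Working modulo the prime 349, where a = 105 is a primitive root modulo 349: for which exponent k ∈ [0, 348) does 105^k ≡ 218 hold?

Baby-step giant-step with m = ceil(sqrt(348)) = 19.
Baby table (105^j mod 349 for j=0..18):
  0:1  1:105  2:206  3:341  4:207  5:97  6:64  7:89
  8:271  9:186  10:335  11:275  12:257  13:112  14:243  15:38
  16:151  17:150  18:45
Giant step factor: 105^(-19) ≡ 13 (mod 349).
Scan 218·13^i mod 349 for i = 0, 1, …:
  i=0: 218   i=1: 42   i=2: 197   i=3: 118
  i=4: 138   i=5: 49   i=6: 288   i=7: 254
  i=8: 161   i=9: 348     …   i=17: 241
  i=18: 341
Match at i=18, j=3: k = 18·19 + 3 = 345.

345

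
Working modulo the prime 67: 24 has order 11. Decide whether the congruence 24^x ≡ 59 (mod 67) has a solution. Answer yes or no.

yes

⟨24⟩ has order 11; its elements mod 67 are {1, 9, 14, 15, 22, 24, 25, 40, 59, 62, 64}.
59 is in this set.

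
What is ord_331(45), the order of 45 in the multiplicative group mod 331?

165

The order of 45 must divide p − 1 = 330 = 2 · 3 · 5 · 11.
Divisors: 1, 2, 3, 5, 6, 10, 11, 15, 22, 30, 33, 55, 66, 110, 165, 330.
Check each in increasing order: 45^1 ≡ 45;  45^2 ≡ 39;  45^3 ≡ 100;  45^5 ≡ 259;  45^6 ≡ 70;  45^10 ≡ 219;  45^11 ≡ 256;  45^15 ≡ 120;  45^22 ≡ 329;  45^30 ≡ 167;  45^33 ≡ 150;  45^55 ≡ 31;  45^66 ≡ 323;  45^110 ≡ 299;  45^165 ≡ 1.
Smallest exponent giving 1 is 165.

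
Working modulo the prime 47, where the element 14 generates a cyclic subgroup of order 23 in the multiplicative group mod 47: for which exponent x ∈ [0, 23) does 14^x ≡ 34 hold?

20

Successive powers of 14 modulo 47:
  14^0=1  14^1=14  14^2=8  14^3=18  14^4=17  14^5=3
  14^6=42  14^7=24  14^8=7  14^9=4  14^10=9  14^11=32
  14^12=25  14^13=21  14^14=12  14^15=27  14^16=2  14^17=28
  14^18=16  14^19=36  14^20=34
So 14^20 ≡ 34 (mod 47), giving x = 20.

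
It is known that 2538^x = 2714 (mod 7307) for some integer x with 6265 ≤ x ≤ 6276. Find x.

Compute 2538^6265 mod 7307 = 5945, then multiply by 2538 repeatedly:
  2538^6265=5945  2538^6266=6762  2538^6267=5120  2538^6268=2714
Found 2714 at exponent 6268.

6268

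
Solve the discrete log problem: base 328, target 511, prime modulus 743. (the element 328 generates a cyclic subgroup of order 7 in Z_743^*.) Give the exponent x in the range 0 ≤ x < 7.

Successive powers of 328 modulo 743:
  328^0=1  328^1=328  328^2=592  328^3=253  328^4=511
So 328^4 ≡ 511 (mod 743), giving x = 4.

4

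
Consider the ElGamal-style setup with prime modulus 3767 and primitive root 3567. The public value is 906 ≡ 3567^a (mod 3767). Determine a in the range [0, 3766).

Baby-step giant-step with m = ceil(sqrt(3766)) = 62.
Baby table (3567^j mod 3767 for j=0..61):
  0:1  1:3567  2:2330  3:1108  4:653  5:1245  6:3389  7:260
  8:738  9:3080  10:1788  11:265  12:3505  13:3429  14:3561  15:3530
  16:2196  17:1539  18:1094  19:3453  20:2528  21:2945  22:2419  23:2143
  24:838  25:1915  26:1234  27:1822  28:999  29:3618  30:3431  31:3161
  32:656  33:645  34:2845  35:3584  36:2697  37:3048  38:654  39:1045
  40:1952  41:1368  42:1391  43:558  44:1410  45:525  46:476  47:2742
  48:1582  49:28  50:1934  51:1201  52:888  53:3216  54:957  55:717
  56:3513  57:1829  58:3366  59:1093  60:3653  61:198
Giant step factor: 3567^(-62) ≡ 162 (mod 3767).
Scan 906·162^i mod 3767 for i = 0, 1, …:
  i=0: 906   i=1: 3626   i=2: 3527   i=3: 2557
  i=4: 3631   i=5: 570   i=6: 1932   i=7: 323
  i=8: 3355   i=9: 1062     …   i=24: 1436
  i=25: 2845
Match at i=25, j=34: a = 25·62 + 34 = 1584.

1584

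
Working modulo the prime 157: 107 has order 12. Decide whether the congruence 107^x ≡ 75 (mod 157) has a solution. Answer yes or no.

no

75 ∈ ⟨107⟩ iff 75^12 ≡ 1 (mod 157), since |⟨107⟩| = 12.
75^12 mod 157 = 67.
Since 67 ≠ 1, 75 does not lie in the subgroup.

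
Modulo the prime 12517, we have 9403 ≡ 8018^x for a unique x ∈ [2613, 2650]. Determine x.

2644

Compute 8018^2613 mod 12517 = 10320, then multiply by 8018 repeatedly:
  8018^2613=10320  8018^2614=8390  8018^2615=4662  8018^2616=4154  8018^2617=11552
  8018^2618=10653  8018^2619=12263  8018^2620=3699  8018^2621=5809  8018^2622=805
  8018^2623=8235  8018^2624=1055  8018^2625=10015  8018^2626=3715  8018^2627=8927
  8018^2628=4480  8018^2629=9367  8018^2630=2606  8018^2631=4035  8018^2632=8702
  8018^2633=2878  8018^2634=6973  8018^2635=8592  8018^2636=9605  8018^2637=8306
  8018^2638=7068  8018^2639=6765  8018^2640=5609  8018^2641=11898  8018^2642=6107
  8018^2643=11939  8018^2644=9403
Found 9403 at exponent 2644.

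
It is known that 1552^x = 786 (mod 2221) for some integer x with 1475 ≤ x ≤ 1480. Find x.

Compute 1552^1475 mod 2221 = 489, then multiply by 1552 repeatedly:
  1552^1475=489  1552^1476=1567  1552^1477=2210  1552^1478=696  1552^1479=786
Found 786 at exponent 1479.

1479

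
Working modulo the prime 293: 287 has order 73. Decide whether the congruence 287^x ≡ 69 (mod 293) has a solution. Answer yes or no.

yes

69 ∈ ⟨287⟩ iff 69^73 ≡ 1 (mod 293), since |⟨287⟩| = 73.
69^73 mod 293 = 1.
Since 1 = 1, 69 lies in the subgroup.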